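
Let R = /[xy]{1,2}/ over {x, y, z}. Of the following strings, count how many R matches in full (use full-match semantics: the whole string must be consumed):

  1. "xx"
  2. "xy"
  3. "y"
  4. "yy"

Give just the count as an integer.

1 → match
2 → match
3 → match
4 → match
Total matched: 4

4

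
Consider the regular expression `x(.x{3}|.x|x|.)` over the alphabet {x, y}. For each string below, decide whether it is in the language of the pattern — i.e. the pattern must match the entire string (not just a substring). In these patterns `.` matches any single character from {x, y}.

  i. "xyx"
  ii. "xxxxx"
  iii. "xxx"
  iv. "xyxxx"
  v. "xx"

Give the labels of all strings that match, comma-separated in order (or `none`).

i, ii, iii, iv, v

i → match
ii → match
iii → match
iv → match
v → match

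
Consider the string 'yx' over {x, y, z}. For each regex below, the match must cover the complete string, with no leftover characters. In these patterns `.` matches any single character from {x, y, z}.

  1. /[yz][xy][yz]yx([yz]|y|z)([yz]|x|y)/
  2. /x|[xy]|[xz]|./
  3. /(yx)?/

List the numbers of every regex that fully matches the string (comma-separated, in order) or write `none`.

1 → no match
2 → no match
3 → match

3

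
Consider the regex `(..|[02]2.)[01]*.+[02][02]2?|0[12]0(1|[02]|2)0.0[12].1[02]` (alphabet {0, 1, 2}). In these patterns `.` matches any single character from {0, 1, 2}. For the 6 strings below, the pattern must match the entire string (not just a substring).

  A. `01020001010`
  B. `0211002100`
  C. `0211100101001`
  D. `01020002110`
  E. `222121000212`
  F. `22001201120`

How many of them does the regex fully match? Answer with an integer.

A → match
B → match
C → no match
D → match
E → no match
F → match
Total matched: 4

4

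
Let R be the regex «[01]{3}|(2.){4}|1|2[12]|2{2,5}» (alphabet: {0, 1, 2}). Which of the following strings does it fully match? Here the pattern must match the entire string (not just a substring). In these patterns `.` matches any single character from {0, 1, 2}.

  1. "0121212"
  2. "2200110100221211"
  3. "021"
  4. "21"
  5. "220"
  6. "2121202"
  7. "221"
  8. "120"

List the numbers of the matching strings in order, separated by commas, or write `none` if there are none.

1 → no match
2 → no match
3 → no match
4 → match
5 → no match
6 → no match
7 → no match
8 → no match

4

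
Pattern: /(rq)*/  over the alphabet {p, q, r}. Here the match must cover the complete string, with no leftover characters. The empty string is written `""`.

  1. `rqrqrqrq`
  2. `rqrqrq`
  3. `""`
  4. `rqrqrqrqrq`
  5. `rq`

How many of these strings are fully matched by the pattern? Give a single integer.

5

1 → match
2 → match
3 → match
4 → match
5 → match
Total matched: 5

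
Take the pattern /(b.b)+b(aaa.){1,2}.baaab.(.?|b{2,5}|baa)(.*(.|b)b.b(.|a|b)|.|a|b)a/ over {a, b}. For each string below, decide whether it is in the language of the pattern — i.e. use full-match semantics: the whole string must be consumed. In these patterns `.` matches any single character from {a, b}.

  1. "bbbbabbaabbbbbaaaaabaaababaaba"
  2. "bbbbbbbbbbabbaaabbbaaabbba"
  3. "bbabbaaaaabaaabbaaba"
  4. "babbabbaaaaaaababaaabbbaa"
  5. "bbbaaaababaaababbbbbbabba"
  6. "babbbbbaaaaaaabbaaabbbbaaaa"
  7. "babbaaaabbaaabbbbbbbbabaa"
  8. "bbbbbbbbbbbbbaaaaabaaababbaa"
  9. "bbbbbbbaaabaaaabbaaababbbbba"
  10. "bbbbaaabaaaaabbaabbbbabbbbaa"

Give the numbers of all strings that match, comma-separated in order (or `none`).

1 → no match
2 → match
3 → no match
4 → match
5 → no match
6 → no match
7 → match
8 → match
9 → match
10 → no match

2, 4, 7, 8, 9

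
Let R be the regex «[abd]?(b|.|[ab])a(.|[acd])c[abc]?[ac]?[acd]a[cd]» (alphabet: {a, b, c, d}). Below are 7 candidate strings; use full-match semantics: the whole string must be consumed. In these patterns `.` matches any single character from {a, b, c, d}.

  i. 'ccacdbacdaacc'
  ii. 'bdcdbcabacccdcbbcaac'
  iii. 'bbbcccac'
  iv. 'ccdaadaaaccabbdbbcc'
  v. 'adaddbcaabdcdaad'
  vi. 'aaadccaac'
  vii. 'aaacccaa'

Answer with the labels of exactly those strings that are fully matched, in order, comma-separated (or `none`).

i → no match
ii → no match
iii → no match
iv → no match
v → no match
vi → match
vii → no match

vi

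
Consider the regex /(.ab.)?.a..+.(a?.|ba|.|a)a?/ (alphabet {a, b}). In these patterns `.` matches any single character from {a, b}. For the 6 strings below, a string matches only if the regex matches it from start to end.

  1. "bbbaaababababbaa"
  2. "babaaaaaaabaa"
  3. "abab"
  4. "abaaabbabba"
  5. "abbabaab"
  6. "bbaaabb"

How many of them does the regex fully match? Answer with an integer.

1

1 → no match
2 → match
3 → no match
4 → no match
5 → no match
6 → no match
Total matched: 1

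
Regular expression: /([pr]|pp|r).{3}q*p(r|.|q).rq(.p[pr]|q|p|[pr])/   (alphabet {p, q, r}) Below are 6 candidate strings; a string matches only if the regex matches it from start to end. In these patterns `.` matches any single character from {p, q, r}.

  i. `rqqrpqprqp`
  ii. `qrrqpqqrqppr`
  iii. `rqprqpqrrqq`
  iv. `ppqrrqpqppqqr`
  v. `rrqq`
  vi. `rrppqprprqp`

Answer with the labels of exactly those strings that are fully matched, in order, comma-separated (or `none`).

i, iii, vi

i → match
ii → no match
iii → match
iv → no match
v → no match
vi → match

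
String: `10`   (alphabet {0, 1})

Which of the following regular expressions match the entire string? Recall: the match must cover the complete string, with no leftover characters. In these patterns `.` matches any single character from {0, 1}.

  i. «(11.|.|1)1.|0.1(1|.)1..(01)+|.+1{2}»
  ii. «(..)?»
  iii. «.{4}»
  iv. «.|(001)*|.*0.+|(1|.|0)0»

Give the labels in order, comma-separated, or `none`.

ii, iv

i → no match
ii → match
iii → no match
iv → match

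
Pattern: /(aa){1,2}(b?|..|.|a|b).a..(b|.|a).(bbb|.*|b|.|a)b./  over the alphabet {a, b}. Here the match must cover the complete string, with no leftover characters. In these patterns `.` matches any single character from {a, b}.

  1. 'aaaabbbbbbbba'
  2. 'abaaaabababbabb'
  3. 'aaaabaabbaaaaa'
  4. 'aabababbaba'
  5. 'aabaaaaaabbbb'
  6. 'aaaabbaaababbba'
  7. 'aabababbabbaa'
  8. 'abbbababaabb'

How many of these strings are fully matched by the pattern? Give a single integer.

4

1 → match
2 → no match — must start with 'aa'
3 → no match
4 → match
5 → match
6 → match
7 → no match
8 → no match — must start with 'aa'
Total matched: 4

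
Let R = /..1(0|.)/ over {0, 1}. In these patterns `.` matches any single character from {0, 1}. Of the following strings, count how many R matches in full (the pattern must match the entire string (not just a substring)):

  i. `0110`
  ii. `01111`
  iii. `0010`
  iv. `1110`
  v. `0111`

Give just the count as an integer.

4

i → match
ii → no match
iii → match
iv → match
v → match
Total matched: 4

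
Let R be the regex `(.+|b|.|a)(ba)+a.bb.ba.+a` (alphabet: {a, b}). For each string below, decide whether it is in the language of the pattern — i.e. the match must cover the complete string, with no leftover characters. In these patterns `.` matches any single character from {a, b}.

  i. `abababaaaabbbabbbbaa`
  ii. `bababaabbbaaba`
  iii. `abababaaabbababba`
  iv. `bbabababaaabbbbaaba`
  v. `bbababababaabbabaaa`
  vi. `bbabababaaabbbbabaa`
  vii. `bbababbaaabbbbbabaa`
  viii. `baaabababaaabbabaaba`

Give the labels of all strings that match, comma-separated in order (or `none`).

iii, iv, vi, viii

i → no match
ii → no match
iii → match
iv → match
v → no match
vi → match
vii → no match
viii → match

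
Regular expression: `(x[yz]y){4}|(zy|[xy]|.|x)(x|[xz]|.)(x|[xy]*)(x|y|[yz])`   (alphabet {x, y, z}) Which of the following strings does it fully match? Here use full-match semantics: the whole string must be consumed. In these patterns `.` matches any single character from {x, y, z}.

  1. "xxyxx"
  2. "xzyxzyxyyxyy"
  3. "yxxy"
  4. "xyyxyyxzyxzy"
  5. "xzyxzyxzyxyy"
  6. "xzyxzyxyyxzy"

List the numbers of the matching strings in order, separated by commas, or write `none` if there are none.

1 → match
2 → match
3 → match
4 → match
5 → match
6 → match

1, 2, 3, 4, 5, 6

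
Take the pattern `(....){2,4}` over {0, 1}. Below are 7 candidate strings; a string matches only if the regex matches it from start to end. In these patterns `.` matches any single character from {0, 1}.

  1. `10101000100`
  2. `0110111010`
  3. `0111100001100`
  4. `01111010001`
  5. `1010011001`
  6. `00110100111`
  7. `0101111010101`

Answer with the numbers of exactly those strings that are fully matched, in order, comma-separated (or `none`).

none

1 → no match
2 → no match
3 → no match
4 → no match
5 → no match
6 → no match
7 → no match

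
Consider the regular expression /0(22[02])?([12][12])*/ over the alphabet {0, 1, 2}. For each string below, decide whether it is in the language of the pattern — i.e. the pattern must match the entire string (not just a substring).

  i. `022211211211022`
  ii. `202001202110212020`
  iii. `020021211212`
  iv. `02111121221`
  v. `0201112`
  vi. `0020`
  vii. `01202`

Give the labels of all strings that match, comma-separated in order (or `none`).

i → no match
ii → no match — must start with `0`
iii → no match
iv → match
v → no match
vi → no match
vii → no match

iv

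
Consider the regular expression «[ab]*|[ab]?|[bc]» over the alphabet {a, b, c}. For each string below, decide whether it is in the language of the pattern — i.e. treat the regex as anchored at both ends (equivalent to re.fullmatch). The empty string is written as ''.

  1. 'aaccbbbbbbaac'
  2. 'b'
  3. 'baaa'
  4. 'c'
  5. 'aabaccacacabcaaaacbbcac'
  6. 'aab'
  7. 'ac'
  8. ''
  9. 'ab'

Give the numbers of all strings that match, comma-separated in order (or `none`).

1 → no match
2 → match
3 → match
4 → match
5 → no match
6 → match
7 → no match
8 → match
9 → match

2, 3, 4, 6, 8, 9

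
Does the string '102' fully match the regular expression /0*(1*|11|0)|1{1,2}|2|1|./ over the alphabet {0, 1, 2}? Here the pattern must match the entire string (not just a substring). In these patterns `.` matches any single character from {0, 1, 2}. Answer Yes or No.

No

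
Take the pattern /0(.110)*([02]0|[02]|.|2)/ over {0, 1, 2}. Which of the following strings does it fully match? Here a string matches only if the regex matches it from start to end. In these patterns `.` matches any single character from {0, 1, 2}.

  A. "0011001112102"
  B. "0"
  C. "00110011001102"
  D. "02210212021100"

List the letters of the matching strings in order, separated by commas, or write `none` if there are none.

C

A → no match
B → no match
C → match
D → no match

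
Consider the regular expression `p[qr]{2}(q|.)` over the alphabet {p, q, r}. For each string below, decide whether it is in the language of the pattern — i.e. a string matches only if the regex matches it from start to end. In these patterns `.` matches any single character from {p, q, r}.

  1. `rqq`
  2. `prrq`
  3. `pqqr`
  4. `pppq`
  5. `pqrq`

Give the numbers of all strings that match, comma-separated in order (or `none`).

1. `rqq` → no match — must start with `p`
2. `prrq` → match
3. `pqqr` → match
4. `pppq` → no match
5. `pqrq` → match

2, 3, 5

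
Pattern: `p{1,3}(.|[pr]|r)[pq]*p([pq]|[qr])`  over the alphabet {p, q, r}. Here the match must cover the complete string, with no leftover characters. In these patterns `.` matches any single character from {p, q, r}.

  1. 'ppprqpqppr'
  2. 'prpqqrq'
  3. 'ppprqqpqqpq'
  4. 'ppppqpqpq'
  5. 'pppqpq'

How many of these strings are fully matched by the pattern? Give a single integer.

4

1 → match
2 → no match
3 → match
4 → match
5 → match
Total matched: 4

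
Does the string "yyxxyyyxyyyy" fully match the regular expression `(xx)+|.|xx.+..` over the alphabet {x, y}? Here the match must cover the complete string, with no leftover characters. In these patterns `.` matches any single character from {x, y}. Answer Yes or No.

No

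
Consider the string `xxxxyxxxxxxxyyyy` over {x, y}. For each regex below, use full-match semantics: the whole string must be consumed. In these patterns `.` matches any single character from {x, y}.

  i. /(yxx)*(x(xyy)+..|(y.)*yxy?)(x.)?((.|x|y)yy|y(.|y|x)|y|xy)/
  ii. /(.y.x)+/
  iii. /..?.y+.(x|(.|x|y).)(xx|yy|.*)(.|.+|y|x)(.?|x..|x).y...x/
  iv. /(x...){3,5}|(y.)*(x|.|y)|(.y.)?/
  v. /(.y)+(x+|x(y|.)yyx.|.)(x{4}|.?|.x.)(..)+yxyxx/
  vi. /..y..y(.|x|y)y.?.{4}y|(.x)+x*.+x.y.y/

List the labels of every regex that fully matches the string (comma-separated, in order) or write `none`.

vi

i → no match
ii → no match — must end with `x`
iii → no match — must end with `x`
iv → no match
v → no match — must end with `yxyxx`
vi → match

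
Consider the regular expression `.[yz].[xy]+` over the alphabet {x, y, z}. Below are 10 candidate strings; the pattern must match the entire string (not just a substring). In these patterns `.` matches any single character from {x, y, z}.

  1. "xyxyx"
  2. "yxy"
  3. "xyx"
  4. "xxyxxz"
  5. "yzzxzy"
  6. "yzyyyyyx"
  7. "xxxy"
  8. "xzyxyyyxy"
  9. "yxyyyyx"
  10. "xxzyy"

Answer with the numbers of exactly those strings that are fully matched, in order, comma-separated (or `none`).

1 → match
2 → no match
3 → no match
4 → no match
5 → no match
6 → match
7 → no match
8 → match
9 → no match
10 → no match

1, 6, 8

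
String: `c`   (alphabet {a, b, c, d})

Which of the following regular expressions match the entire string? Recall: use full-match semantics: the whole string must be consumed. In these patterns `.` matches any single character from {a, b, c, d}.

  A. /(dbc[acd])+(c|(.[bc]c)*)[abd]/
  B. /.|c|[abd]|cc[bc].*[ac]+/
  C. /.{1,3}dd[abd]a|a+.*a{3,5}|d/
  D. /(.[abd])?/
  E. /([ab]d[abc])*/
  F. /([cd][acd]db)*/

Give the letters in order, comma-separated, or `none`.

A → no match — must start with `dbc`
B → match
C → no match
D → no match
E → no match
F → no match

B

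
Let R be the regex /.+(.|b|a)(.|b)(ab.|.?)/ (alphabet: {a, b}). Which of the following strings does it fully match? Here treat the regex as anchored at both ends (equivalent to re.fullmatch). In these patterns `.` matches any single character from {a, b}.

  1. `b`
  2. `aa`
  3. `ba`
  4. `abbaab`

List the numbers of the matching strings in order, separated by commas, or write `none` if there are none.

1 → no match
2 → no match
3 → no match
4 → match

4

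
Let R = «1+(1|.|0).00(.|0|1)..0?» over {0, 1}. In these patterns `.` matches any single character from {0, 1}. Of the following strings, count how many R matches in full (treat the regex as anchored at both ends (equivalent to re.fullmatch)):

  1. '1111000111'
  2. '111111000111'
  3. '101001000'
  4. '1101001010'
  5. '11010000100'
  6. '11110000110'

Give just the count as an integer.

1 → match
2 → match
3 → match
4 → match
5 → no match
6 → match
Total matched: 5

5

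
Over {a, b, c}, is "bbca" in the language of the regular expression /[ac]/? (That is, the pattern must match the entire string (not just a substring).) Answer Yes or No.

No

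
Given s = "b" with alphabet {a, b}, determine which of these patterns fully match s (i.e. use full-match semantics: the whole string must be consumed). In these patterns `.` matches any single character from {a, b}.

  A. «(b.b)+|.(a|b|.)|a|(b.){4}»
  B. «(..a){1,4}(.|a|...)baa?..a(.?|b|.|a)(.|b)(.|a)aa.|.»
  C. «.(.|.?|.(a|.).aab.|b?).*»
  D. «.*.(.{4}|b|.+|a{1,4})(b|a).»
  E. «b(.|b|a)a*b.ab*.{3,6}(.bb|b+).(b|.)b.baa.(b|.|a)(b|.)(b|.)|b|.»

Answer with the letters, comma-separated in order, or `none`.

B, C, E

A → no match
B → match
C → match
D → no match
E → match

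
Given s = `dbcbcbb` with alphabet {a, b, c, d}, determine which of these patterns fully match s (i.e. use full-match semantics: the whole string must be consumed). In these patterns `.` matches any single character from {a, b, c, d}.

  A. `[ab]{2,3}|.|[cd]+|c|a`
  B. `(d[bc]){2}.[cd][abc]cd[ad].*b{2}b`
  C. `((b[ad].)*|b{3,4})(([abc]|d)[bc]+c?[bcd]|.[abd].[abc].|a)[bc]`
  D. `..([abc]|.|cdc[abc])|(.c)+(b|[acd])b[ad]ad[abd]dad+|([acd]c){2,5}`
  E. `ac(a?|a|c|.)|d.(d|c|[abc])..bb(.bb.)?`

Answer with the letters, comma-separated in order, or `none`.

A → no match
B → no match
C → match
D → no match
E → match

C, E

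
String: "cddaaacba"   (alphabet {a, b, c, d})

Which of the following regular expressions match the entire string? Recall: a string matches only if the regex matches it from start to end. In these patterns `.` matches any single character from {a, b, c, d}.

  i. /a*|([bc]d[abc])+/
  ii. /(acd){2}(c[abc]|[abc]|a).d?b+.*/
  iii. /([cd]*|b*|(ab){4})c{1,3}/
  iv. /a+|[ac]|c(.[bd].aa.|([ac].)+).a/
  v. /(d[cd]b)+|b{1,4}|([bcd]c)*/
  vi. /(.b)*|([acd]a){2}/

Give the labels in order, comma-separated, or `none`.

iv

i → no match
ii → no match — must start with "acd"
iii → no match — must end with "c"
iv → match
v → no match
vi → no match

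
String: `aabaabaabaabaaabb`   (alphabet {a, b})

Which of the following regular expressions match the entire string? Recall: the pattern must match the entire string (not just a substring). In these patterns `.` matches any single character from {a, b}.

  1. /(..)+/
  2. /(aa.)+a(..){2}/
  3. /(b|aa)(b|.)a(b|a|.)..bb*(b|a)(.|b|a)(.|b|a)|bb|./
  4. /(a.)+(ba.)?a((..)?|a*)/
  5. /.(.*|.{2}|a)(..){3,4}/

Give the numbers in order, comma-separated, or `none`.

2, 5

1 → no match
2 → match
3 → no match
4 → no match
5 → match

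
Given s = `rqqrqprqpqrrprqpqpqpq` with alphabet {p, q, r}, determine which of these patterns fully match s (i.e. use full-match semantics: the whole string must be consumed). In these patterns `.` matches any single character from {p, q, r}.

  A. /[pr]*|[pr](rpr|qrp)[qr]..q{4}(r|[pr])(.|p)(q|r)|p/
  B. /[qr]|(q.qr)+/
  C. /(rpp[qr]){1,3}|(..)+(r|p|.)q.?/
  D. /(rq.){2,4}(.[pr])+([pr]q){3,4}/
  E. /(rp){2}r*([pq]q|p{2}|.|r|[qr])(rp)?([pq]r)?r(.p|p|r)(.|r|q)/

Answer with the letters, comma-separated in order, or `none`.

A → no match
B → no match
C → no match
D → match
E → no match — must start with `rp`

D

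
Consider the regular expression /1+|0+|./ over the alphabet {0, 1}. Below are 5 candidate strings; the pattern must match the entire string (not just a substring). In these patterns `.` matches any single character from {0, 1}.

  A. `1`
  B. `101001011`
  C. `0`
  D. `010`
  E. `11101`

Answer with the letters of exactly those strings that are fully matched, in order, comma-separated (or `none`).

A, C

A → match
B → no match
C → match
D → no match
E → no match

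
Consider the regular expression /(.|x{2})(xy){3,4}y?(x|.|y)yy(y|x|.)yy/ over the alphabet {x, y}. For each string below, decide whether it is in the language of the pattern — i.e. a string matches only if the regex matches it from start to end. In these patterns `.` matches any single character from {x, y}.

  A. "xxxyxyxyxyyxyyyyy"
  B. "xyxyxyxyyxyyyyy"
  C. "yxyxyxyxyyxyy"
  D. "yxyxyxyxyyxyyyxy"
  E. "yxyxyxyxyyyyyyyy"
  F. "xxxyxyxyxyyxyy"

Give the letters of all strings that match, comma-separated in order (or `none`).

A → match
B → no match
C → match
D → no match — must end with "yy"
E → match
F → match

A, C, E, F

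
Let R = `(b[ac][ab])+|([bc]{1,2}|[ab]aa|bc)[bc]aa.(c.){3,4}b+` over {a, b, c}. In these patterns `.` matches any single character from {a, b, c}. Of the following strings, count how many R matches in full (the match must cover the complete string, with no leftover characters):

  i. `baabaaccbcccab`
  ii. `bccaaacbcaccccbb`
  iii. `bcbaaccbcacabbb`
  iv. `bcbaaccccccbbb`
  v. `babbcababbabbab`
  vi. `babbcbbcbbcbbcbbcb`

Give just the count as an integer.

i → match
ii → match
iii → match
iv → match
v → match
vi → match
Total matched: 6

6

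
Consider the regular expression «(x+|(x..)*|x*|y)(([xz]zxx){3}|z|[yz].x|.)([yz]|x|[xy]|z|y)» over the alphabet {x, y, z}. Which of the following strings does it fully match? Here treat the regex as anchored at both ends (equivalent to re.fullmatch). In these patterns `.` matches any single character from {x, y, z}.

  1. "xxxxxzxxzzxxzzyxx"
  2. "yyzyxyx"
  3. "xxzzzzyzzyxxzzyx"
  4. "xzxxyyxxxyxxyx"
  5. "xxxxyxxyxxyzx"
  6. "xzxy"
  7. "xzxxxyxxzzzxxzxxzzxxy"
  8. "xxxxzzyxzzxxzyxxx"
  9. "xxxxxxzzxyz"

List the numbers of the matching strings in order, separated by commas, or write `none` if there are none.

1 → no match
2 → no match
3 → no match
4 → no match
5 → no match
6 → no match
7 → no match
8 → no match
9 → no match

none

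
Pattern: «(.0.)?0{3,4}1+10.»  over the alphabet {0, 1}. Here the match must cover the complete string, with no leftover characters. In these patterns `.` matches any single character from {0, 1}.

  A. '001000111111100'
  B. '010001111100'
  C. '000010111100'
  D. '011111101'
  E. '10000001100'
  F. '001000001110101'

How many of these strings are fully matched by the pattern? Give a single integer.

A → match
B → no match
C → no match
D → no match
E → match
F → no match
Total matched: 2

2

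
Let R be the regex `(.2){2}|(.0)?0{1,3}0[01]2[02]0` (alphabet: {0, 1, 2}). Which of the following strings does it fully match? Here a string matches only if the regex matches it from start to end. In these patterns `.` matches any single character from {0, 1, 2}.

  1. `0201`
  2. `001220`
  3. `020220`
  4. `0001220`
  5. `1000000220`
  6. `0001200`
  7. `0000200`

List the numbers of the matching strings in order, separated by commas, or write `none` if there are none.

1 → no match
2 → match
3 → no match
4 → match
5 → match
6 → match
7 → match

2, 4, 5, 6, 7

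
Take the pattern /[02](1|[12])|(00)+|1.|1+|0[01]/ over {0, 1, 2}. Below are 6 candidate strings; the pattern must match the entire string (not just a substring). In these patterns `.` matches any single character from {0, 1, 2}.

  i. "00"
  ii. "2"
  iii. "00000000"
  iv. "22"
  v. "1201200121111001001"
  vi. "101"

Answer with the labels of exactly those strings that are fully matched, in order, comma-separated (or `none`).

i, iii, iv

i → match
ii → no match
iii → match
iv → match
v → no match
vi → no match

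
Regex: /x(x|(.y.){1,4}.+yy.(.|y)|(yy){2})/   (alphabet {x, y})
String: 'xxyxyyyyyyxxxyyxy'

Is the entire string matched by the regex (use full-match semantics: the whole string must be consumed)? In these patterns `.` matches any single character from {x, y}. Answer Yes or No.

Yes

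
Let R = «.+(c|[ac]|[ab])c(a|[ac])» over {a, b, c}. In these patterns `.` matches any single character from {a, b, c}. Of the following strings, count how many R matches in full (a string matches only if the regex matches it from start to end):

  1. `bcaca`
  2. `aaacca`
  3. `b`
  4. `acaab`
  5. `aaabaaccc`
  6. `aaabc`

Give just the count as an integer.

1. `bcaca` → match
2. `aaacca` → match
3. `b` → no match
4. `acaab` → no match
5. `aaabaaccc` → match
6. `aaabc` → no match
Total matched: 3

3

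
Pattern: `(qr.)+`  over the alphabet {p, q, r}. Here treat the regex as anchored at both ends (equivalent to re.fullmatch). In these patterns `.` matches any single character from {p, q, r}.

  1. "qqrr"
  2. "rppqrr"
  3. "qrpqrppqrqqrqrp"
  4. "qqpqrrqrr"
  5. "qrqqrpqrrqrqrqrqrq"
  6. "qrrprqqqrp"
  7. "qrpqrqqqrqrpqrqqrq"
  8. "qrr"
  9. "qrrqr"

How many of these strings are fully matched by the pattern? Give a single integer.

1. "qqrr" → no match — must start with "qr"
2. "rppqrr" → no match — must start with "qr"
3 → no match
4. "qqpqrrqrr" → no match — must start with "qr"
5 → no match
6. "qrrprqqqrp" → no match
7 → no match
8. "qrr" → match
9. "qrrqr" → no match
Total matched: 1

1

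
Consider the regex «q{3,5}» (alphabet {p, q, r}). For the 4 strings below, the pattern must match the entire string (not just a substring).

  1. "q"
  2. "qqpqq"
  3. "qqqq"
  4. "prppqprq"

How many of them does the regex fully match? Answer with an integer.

1 → no match
2 → no match
3 → match
4 → no match — must start with "q"
Total matched: 1

1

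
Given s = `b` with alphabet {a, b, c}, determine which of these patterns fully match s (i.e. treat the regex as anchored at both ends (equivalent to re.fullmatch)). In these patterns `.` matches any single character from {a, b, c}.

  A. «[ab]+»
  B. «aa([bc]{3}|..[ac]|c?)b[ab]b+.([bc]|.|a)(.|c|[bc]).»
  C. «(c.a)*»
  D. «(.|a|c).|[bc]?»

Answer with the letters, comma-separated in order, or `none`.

A, D

A → match
B → no match — must start with `aa`
C → no match
D → match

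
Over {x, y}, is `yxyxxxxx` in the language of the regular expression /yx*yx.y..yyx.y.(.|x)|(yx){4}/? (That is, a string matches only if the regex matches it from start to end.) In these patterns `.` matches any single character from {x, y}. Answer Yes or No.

No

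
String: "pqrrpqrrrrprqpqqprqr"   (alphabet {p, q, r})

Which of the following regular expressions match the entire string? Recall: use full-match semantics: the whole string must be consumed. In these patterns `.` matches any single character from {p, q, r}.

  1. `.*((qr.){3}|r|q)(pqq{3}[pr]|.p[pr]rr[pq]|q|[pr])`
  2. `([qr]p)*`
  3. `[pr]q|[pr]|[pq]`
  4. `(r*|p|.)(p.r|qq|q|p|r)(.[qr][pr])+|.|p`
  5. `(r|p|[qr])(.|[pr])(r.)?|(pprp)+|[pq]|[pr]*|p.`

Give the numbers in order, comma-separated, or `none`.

1, 4

1 → match
2 → no match
3 → no match
4 → match
5 → no match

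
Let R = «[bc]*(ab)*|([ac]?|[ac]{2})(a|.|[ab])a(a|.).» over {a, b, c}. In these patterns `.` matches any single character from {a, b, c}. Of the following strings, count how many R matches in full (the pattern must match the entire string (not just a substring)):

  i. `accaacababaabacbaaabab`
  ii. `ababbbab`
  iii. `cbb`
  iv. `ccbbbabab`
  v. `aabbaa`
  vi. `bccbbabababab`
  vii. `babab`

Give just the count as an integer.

4

i → no match
ii → no match
iii → match
iv → match
v → no match
vi → match
vii → match
Total matched: 4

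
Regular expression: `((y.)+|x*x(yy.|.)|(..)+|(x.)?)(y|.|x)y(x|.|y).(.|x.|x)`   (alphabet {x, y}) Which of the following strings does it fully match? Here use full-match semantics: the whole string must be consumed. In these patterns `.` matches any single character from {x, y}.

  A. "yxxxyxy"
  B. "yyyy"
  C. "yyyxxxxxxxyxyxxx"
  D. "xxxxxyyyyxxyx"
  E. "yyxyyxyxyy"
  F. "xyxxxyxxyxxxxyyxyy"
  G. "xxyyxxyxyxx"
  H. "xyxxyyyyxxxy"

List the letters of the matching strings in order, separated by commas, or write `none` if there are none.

G, H

A. "yxxxyxy" → no match
B. "yyyy" → no match
C → no match
D → no match
E. "yyxyyxyxyy" → no match
F → no match
G. "xxyyxxyxyxx" → match
H. "xyxxyyyyxxxy" → match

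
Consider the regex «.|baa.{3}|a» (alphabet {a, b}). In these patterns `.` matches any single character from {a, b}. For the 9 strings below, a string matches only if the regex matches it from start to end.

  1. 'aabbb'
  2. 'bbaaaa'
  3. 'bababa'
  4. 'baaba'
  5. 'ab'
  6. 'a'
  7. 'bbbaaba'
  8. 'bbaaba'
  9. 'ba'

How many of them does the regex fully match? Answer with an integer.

1

1. 'aabbb' → no match
2. 'bbaaaa' → no match
3. 'bababa' → no match
4. 'baaba' → no match
5. 'ab' → no match
6. 'a' → match
7. 'bbbaaba' → no match
8. 'bbaaba' → no match
9. 'ba' → no match
Total matched: 1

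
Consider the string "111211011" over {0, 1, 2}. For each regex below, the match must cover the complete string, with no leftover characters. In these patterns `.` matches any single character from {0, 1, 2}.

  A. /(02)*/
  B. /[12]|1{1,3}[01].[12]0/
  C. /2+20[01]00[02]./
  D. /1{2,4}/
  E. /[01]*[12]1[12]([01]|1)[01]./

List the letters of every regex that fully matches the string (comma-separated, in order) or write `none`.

E

A → no match
B → no match
C → no match — must start with "2"
D → no match
E → match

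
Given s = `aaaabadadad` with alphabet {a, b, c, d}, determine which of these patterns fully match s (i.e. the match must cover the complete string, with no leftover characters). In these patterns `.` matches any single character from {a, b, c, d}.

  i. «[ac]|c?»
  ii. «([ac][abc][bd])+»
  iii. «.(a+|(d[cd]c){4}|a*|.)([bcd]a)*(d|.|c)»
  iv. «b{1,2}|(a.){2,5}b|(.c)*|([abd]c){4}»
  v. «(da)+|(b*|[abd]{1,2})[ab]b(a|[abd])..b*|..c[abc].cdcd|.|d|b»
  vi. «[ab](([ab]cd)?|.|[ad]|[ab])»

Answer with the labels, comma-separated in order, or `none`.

i → no match
ii → no match
iii → match
iv → no match
v → no match
vi → no match

iii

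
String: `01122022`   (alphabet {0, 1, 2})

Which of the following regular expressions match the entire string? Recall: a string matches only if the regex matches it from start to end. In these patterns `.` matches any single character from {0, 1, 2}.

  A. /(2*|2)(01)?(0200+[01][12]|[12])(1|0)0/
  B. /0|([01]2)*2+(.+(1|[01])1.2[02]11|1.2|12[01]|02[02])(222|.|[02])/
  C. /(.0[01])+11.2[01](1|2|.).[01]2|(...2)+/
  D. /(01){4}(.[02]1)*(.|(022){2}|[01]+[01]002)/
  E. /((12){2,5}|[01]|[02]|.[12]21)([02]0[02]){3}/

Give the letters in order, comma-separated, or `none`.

C

A → no match — must end with `0`
B → no match
C → match
D → no match
E → no match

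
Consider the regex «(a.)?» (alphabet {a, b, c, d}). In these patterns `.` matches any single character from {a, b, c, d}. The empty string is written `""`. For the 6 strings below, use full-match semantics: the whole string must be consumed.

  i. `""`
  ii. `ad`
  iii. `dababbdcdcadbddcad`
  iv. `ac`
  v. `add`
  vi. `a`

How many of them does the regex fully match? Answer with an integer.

3

i → match
ii → match
iii → no match
iv → match
v → no match
vi → no match
Total matched: 3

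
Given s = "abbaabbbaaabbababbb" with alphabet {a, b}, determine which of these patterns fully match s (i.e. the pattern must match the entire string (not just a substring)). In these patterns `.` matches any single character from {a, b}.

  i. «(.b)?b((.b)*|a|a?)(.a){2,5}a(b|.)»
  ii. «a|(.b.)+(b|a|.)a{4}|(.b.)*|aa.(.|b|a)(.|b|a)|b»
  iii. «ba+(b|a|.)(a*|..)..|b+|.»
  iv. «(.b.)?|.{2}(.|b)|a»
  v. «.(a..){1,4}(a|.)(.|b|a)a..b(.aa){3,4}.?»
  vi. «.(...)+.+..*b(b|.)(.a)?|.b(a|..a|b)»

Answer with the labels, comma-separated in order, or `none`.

vi

i → no match
ii → no match
iii → no match
iv → no match
v → no match
vi → match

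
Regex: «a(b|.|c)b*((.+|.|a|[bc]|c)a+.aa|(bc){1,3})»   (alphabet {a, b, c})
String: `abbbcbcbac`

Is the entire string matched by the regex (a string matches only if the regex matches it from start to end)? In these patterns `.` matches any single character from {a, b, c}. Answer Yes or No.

No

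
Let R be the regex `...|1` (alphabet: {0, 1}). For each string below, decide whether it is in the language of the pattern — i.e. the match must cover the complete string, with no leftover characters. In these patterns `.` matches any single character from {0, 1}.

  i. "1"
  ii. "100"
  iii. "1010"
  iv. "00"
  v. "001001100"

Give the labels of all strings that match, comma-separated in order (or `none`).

i, ii

i → match
ii → match
iii → no match
iv → no match
v → no match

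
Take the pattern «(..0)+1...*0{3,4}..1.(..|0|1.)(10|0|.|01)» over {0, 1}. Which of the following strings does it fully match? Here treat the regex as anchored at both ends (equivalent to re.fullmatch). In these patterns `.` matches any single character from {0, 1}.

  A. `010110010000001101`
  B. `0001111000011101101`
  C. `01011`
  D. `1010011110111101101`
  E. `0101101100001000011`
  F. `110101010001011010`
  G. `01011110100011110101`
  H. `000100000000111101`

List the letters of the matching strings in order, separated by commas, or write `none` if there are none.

A → match
B → match
C → no match
D → no match
E → no match
F → match
G → match
H → match

A, B, F, G, H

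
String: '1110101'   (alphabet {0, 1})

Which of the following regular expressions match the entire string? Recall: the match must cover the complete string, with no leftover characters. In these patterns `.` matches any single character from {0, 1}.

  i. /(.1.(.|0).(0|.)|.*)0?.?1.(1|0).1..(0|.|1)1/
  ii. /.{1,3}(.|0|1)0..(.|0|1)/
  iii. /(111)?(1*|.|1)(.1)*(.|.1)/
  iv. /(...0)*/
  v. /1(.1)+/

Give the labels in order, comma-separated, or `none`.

i → no match
ii → match
iii → match
iv → no match
v → match

ii, iii, v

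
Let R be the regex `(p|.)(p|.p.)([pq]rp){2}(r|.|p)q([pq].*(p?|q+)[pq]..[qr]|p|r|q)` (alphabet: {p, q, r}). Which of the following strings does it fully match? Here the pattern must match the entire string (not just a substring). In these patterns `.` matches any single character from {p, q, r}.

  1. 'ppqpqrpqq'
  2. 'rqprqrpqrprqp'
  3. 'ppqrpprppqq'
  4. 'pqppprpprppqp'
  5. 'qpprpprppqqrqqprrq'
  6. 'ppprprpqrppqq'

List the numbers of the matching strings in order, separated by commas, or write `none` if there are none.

1 → no match
2 → match
3 → match
4 → match
5 → match
6 → match

2, 3, 4, 5, 6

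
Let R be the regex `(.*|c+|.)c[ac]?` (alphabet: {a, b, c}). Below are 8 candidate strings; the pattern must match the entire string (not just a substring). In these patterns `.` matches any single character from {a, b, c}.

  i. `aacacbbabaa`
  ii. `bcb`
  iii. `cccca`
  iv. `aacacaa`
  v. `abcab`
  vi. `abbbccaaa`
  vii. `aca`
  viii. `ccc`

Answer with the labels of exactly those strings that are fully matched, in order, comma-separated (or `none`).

i → no match
ii → no match
iii → match
iv → no match
v → no match
vi → no match
vii → match
viii → match

iii, vii, viii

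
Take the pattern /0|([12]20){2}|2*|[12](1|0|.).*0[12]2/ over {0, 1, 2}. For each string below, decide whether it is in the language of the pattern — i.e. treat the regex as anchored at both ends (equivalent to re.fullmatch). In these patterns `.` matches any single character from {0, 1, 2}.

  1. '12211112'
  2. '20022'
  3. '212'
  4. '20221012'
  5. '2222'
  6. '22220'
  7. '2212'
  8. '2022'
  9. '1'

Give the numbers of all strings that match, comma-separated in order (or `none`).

2, 4, 5

1. '12211112' → no match
2. '20022' → match
3. '212' → no match
4. '20221012' → match
5. '2222' → match
6. '22220' → no match
7. '2212' → no match
8. '2022' → no match
9. '1' → no match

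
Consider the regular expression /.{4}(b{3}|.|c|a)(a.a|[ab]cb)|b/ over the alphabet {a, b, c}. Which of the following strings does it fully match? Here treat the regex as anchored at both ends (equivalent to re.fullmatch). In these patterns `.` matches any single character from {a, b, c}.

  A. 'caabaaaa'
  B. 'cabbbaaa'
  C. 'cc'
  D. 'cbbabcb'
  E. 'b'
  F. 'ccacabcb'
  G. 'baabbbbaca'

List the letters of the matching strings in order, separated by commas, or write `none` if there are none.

A, B, E, F, G

A → match
B → match
C → no match
D → no match
E → match
F → match
G → match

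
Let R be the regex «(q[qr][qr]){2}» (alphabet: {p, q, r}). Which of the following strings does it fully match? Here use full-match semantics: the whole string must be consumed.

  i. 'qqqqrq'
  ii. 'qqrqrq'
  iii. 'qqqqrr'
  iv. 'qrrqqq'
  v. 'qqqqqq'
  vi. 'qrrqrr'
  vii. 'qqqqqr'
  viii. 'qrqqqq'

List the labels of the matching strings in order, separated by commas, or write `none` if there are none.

i. 'qqqqrq' → match
ii. 'qqrqrq' → match
iii. 'qqqqrr' → match
iv. 'qrrqqq' → match
v. 'qqqqqq' → match
vi. 'qrrqrr' → match
vii. 'qqqqqr' → match
viii. 'qrqqqq' → match

i, ii, iii, iv, v, vi, vii, viii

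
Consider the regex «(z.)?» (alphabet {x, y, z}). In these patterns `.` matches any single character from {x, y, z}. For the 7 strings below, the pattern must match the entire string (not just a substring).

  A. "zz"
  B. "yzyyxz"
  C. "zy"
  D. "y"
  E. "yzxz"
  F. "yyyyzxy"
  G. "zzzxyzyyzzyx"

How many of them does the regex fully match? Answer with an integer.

A → match
B → no match
C → match
D → no match
E → no match
F → no match
G → no match
Total matched: 2

2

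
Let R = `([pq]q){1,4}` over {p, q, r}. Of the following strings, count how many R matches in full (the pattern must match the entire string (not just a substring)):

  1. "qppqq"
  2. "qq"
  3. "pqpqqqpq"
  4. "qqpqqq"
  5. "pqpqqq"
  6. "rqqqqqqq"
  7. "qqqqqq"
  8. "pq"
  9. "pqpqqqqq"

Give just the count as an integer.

7

1 → no match
2 → match
3 → match
4 → match
5 → match
6 → no match
7 → match
8 → match
9 → match
Total matched: 7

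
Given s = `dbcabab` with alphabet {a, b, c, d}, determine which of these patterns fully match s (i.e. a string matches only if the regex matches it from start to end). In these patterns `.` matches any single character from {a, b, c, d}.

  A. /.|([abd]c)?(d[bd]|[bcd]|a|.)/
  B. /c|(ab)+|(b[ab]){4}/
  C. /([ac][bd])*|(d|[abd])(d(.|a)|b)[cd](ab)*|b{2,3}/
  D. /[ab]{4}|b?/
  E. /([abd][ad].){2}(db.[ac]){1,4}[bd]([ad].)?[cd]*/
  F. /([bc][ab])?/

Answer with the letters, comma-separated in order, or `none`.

A → no match
B → no match
C → match
D → no match
E → no match
F → no match

C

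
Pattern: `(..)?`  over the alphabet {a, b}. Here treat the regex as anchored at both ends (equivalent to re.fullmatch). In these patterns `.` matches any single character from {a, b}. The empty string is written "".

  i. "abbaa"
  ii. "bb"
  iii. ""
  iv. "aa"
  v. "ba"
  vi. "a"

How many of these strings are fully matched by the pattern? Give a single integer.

i → no match
ii → match
iii → match
iv → match
v → match
vi → no match
Total matched: 4

4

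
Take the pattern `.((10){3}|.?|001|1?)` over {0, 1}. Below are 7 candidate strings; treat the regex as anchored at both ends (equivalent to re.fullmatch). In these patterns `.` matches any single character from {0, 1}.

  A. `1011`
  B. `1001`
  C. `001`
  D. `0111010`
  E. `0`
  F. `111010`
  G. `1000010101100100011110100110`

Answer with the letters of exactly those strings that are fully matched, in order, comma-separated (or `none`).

A → no match
B → match
C → no match
D → no match
E → match
F → no match
G → no match

B, E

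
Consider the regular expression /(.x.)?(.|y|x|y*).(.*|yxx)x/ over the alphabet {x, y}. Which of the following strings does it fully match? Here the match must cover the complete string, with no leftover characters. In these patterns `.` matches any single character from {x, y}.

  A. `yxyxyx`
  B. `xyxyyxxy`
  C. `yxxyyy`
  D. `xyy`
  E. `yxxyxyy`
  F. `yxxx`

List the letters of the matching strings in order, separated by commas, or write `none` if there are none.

A → match
B → no match — must end with `x`
C → no match — must end with `x`
D → no match — must end with `x`
E → no match — must end with `x`
F → match

A, F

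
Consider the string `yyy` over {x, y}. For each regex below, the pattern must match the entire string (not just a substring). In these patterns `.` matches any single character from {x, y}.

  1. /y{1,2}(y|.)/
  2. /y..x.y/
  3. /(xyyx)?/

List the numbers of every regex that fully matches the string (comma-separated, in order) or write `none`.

1

1 → match
2 → no match
3 → no match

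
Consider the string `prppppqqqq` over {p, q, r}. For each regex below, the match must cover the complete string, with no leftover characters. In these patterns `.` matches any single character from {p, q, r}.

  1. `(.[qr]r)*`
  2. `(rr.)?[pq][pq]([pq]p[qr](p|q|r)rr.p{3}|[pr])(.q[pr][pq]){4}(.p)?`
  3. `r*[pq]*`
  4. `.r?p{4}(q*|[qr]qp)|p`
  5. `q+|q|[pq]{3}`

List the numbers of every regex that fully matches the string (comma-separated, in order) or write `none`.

1 → no match
2 → no match
3 → no match
4 → match
5 → no match

4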